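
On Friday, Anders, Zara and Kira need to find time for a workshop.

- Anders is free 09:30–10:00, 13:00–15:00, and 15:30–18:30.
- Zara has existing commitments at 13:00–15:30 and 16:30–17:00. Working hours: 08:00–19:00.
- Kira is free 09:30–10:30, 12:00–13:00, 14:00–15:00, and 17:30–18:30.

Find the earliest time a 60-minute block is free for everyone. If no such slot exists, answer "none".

Zara free within 08:00–19:00: 08:00–13:00, 15:30–16:30, 17:00–19:00.
Anders ∩ Zara: 09:30–10:00, 15:30–16:30, 17:00–18:30.
Anders ∩ Zara ∩ Kira: 09:30–10:00, 17:30–18:30.
Windows ≥ 60 min: 17:30–18:30.
Earliest such window starts at 17:30.

17:30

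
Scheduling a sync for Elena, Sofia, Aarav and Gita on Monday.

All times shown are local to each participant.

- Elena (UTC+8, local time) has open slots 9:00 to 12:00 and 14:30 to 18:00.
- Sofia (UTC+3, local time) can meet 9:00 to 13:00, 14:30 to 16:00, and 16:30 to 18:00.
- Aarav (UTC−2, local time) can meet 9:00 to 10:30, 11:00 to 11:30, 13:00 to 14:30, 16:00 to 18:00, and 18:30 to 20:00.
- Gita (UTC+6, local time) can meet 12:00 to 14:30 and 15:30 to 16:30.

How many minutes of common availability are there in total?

0 minutes

Elena → UTC: 01:00–04:00, 06:30–10:00.
Sofia → UTC: 06:00–10:00, 11:30–13:00, 13:30–15:00.
Aarav → UTC: 11:00–12:30, 13:00–13:30, 15:00–16:30, 18:00–20:00, 20:30–22:00.
Gita → UTC: 06:00–08:30, 09:30–10:30.
Elena ∩ Sofia: 06:30–10:00.
Elena ∩ Sofia ∩ Aarav: (none).
Elena ∩ Sofia ∩ Aarav ∩ Gita: (none).
Total common minutes: 0.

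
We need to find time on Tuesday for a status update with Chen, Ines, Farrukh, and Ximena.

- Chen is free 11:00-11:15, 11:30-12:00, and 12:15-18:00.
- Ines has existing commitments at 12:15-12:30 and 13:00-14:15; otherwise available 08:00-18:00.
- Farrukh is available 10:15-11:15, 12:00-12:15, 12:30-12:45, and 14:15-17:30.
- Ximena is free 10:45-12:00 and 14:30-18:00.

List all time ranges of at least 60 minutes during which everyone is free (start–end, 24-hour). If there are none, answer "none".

14:30–17:30

Ines free within 08:00–18:00: 08:00–12:15, 12:30–13:00, 14:15–18:00.
Chen ∩ Ines: 11:00–11:15, 11:30–12:00, 12:30–13:00, 14:15–18:00.
Chen ∩ Ines ∩ Farrukh: 11:00–11:15, 12:30–12:45, 14:15–17:30.
Chen ∩ Ines ∩ Farrukh ∩ Ximena: 11:00–11:15, 14:30–17:30.
Windows ≥ 60 min: 14:30–17:30.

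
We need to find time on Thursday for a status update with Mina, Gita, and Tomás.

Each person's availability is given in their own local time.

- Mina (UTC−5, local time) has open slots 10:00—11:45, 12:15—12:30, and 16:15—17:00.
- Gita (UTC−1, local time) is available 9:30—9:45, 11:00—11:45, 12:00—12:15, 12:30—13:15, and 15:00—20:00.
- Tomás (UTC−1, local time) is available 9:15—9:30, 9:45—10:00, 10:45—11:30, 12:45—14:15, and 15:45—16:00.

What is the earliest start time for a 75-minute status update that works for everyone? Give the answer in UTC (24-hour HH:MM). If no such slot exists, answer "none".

none

Mina → UTC: 15:00–16:45, 17:15–17:30, 21:15–22:00.
Gita → UTC: 10:30–10:45, 12:00–12:45, 13:00–13:15, 13:30–14:15, 16:00–21:00.
Tomás → UTC: 10:15–10:30, 10:45–11:00, 11:45–12:30, 13:45–15:15, 16:45–17:00.
Mina ∩ Gita: 16:00–16:45, 17:15–17:30.
Mina ∩ Gita ∩ Tomás: (none).
Windows ≥ 75 min: (none).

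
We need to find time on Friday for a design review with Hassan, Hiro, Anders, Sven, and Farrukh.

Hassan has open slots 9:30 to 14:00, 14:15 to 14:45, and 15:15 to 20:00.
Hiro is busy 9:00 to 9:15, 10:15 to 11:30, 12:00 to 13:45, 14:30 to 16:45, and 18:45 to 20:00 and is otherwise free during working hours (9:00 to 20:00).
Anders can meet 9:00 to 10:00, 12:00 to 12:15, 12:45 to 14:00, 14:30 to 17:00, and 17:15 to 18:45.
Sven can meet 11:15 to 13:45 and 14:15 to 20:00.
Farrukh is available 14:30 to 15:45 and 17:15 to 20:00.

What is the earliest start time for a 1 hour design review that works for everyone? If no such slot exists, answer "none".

17:15

Hiro free within 09:00–20:00: 09:15–10:15, 11:30–12:00, 13:45–14:30, 16:45–18:45.
Hassan ∩ Hiro: 09:30–10:15, 11:30–12:00, 13:45–14:00, 14:15–14:30, 16:45–18:45.
Hassan ∩ Hiro ∩ Anders: 09:30–10:00, 13:45–14:00, 16:45–17:00, 17:15–18:45.
Hassan ∩ Hiro ∩ Anders ∩ Sven: 16:45–17:00, 17:15–18:45.
Hassan ∩ Hiro ∩ Anders ∩ Sven ∩ Farrukh: 17:15–18:45.
Windows ≥ 60 min: 17:15–18:45.
Earliest such window starts at 17:15.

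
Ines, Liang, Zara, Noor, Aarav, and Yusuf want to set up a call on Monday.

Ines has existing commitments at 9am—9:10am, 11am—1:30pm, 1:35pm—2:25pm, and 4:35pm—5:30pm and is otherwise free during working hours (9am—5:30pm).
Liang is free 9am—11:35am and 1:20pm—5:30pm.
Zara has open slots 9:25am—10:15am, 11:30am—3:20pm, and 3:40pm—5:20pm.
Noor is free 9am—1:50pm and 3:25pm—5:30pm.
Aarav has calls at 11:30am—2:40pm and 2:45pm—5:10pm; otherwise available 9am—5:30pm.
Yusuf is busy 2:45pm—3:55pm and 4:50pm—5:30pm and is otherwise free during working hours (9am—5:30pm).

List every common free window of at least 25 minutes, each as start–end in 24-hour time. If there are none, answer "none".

09:25–10:15

Ines free within 09:00–17:30: 09:10–11:00, 13:30–13:35, 14:25–16:35.
Aarav free within 09:00–17:30: 09:00–11:30, 14:40–14:45, 17:10–17:30.
Yusuf free within 09:00–17:30: 09:00–14:45, 15:55–16:50.
Ines ∩ Liang: 09:10–11:00, 13:30–13:35, 14:25–16:35.
Ines ∩ Liang ∩ Zara: 09:25–10:15, 13:30–13:35, 14:25–15:20, 15:40–16:35.
Ines ∩ Liang ∩ Zara ∩ Noor: 09:25–10:15, 13:30–13:35, 15:40–16:35.
Ines ∩ Liang ∩ Zara ∩ Noor ∩ Aarav: 09:25–10:15.
Ines ∩ Liang ∩ Zara ∩ Noor ∩ Aarav ∩ Yusuf: 09:25–10:15.
Windows ≥ 25 min: 09:25–10:15.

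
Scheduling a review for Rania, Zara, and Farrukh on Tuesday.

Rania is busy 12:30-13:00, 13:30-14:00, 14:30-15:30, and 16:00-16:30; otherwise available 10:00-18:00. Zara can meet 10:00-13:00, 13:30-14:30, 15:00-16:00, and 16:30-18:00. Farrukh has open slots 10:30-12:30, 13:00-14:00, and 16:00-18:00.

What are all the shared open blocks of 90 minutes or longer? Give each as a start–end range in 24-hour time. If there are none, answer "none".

10:30–12:30, 16:30–18:00

Rania free within 10:00–18:00: 10:00–12:30, 13:00–13:30, 14:00–14:30, 15:30–16:00, 16:30–18:00.
Rania ∩ Zara: 10:00–12:30, 14:00–14:30, 15:30–16:00, 16:30–18:00.
Rania ∩ Zara ∩ Farrukh: 10:30–12:30, 16:30–18:00.
Windows ≥ 90 min: 10:30–12:30, 16:30–18:00.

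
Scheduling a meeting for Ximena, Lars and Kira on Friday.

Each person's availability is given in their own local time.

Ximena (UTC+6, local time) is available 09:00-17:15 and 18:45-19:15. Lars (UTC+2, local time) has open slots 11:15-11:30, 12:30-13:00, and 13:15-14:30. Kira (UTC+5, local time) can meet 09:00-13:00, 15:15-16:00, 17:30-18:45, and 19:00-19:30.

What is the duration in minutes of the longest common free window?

30 minutes

Ximena → UTC: 03:00–11:15, 12:45–13:15.
Lars → UTC: 09:15–09:30, 10:30–11:00, 11:15–12:30.
Kira → UTC: 04:00–08:00, 10:15–11:00, 12:30–13:45, 14:00–14:30.
Ximena ∩ Lars: 09:15–09:30, 10:30–11:00.
Ximena ∩ Lars ∩ Kira: 10:30–11:00.
Single common window of 30 minutes.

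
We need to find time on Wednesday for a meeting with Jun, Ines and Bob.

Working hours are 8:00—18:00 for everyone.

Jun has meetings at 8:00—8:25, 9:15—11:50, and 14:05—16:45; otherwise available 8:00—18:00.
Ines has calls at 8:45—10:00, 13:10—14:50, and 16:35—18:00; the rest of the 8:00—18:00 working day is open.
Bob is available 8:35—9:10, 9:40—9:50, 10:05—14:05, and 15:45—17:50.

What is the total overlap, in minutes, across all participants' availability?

Jun free within 08:00–18:00: 08:25–09:15, 11:50–14:05, 16:45–18:00.
Ines free within 08:00–18:00: 08:00–08:45, 10:00–13:10, 14:50–16:35.
Jun ∩ Ines: 08:25–08:45, 11:50–13:10.
Jun ∩ Ines ∩ Bob: 08:35–08:45, 11:50–13:10.
Total common minutes: 10 + 80 = 90.

90 minutes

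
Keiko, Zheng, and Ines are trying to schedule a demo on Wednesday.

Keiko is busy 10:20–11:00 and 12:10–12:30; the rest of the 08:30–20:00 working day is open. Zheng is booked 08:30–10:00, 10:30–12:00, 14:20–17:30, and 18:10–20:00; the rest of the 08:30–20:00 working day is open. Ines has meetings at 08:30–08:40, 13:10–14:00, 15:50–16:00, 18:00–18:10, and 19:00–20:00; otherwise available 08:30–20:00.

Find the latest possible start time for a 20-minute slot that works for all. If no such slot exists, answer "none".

Keiko free within 08:30–20:00: 08:30–10:20, 11:00–12:10, 12:30–20:00.
Zheng free within 08:30–20:00: 10:00–10:30, 12:00–14:20, 17:30–18:10.
Ines free within 08:30–20:00: 08:40–13:10, 14:00–15:50, 16:00–18:00, 18:10–19:00.
Keiko ∩ Zheng: 10:00–10:20, 12:00–12:10, 12:30–14:20, 17:30–18:10.
Keiko ∩ Zheng ∩ Ines: 10:00–10:20, 12:00–12:10, 12:30–13:10, 14:00–14:20, 17:30–18:00.
Windows ≥ 20 min: 10:00–10:20, 12:30–13:10, 14:00–14:20, 17:30–18:00.
Latest start in the last window 17:30–18:00 is 18:00 − 20 min = 17:40.

17:40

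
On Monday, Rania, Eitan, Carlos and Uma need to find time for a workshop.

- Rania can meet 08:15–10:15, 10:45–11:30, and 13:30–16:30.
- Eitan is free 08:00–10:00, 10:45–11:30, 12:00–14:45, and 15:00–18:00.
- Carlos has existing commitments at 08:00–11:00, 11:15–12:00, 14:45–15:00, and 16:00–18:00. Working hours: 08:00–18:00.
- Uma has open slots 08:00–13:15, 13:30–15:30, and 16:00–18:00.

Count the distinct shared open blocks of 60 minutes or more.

1

Carlos free within 08:00–18:00: 11:00–11:15, 12:00–14:45, 15:00–16:00.
Rania ∩ Eitan: 08:15–10:00, 10:45–11:30, 13:30–14:45, 15:00–16:30.
Rania ∩ Eitan ∩ Carlos: 11:00–11:15, 13:30–14:45, 15:00–16:00.
Rania ∩ Eitan ∩ Carlos ∩ Uma: 11:00–11:15, 13:30–14:45, 15:00–15:30.
Windows ≥ 60 min: 13:30–14:45.
That's 1 window.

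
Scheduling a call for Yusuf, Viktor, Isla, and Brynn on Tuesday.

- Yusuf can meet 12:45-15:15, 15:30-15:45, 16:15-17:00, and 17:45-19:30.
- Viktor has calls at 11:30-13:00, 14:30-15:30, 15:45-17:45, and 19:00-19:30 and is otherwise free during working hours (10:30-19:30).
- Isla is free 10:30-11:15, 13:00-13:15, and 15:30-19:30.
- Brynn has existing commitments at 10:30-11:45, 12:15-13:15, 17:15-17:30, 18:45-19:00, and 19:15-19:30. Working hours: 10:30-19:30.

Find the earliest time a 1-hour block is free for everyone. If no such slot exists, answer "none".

17:45

Viktor free within 10:30–19:30: 10:30–11:30, 13:00–14:30, 15:30–15:45, 17:45–19:00.
Brynn free within 10:30–19:30: 11:45–12:15, 13:15–17:15, 17:30–18:45, 19:00–19:15.
Yusuf ∩ Viktor: 13:00–14:30, 15:30–15:45, 17:45–19:00.
Yusuf ∩ Viktor ∩ Isla: 13:00–13:15, 15:30–15:45, 17:45–19:00.
Yusuf ∩ Viktor ∩ Isla ∩ Brynn: 15:30–15:45, 17:45–18:45.
Windows ≥ 60 min: 17:45–18:45.
Earliest such window starts at 17:45.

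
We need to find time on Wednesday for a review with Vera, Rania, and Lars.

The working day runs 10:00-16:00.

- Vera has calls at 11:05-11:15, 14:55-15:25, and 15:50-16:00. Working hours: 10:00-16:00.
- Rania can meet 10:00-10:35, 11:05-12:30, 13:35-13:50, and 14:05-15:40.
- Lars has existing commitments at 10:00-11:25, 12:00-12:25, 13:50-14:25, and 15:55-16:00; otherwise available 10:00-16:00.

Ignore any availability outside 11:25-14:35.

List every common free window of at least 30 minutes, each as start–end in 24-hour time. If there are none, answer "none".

11:25–12:00

Vera free within 10:00–16:00: 10:00–11:05, 11:15–14:55, 15:25–15:50.
Lars free within 10:00–16:00: 11:25–12:00, 12:25–13:50, 14:25–15:55.
Vera ∩ Rania: 10:00–10:35, 11:15–12:30, 13:35–13:50, 14:05–14:55, 15:25–15:40.
Vera ∩ Rania ∩ Lars: 11:25–12:00, 12:25–12:30, 13:35–13:50, 14:25–14:55, 15:25–15:40.
Restricted to 11:25–14:35: 11:25–12:00, 12:25–12:30, 13:35–13:50, 14:25–14:35.
Windows ≥ 30 min: 11:25–12:00.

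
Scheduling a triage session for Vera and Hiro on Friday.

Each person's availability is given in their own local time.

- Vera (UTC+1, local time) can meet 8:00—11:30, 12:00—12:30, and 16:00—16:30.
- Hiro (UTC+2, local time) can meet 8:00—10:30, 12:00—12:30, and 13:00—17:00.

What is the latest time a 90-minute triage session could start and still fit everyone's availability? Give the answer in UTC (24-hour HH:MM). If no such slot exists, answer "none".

Vera → UTC: 07:00–10:30, 11:00–11:30, 15:00–15:30.
Hiro → UTC: 06:00–08:30, 10:00–10:30, 11:00–15:00.
Vera ∩ Hiro: 07:00–08:30, 10:00–10:30, 11:00–11:30.
Windows ≥ 90 min: 07:00–08:30.
Latest start in the last window 07:00–08:30 is 08:30 − 90 min = 07:00.

07:00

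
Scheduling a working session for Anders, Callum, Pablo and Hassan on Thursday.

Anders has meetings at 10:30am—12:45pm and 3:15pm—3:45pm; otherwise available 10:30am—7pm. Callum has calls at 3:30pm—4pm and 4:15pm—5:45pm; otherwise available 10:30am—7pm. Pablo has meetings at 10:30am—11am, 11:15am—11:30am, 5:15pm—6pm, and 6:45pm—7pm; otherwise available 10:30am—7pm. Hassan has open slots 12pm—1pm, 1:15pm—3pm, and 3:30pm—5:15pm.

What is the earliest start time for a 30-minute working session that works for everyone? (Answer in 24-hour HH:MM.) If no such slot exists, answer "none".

13:15

Anders free within 10:30–19:00: 12:45–15:15, 15:45–19:00.
Callum free within 10:30–19:00: 10:30–15:30, 16:00–16:15, 17:45–19:00.
Pablo free within 10:30–19:00: 11:00–11:15, 11:30–17:15, 18:00–18:45.
Anders ∩ Callum: 12:45–15:15, 16:00–16:15, 17:45–19:00.
Anders ∩ Callum ∩ Pablo: 12:45–15:15, 16:00–16:15, 18:00–18:45.
Anders ∩ Callum ∩ Pablo ∩ Hassan: 12:45–13:00, 13:15–15:00, 16:00–16:15.
Windows ≥ 30 min: 13:15–15:00.
Earliest such window starts at 13:15.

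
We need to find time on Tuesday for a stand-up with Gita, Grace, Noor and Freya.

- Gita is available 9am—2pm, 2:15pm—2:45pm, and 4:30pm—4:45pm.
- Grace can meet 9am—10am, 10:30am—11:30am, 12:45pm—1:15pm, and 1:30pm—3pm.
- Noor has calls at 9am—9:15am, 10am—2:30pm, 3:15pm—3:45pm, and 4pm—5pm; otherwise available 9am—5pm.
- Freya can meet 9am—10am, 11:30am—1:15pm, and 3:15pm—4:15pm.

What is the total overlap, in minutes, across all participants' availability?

45 minutes

Noor free within 09:00–17:00: 09:15–10:00, 14:30–15:15, 15:45–16:00.
Gita ∩ Grace: 09:00–10:00, 10:30–11:30, 12:45–13:15, 13:30–14:00, 14:15–14:45.
Gita ∩ Grace ∩ Noor: 09:15–10:00, 14:30–14:45.
Gita ∩ Grace ∩ Noor ∩ Freya: 09:15–10:00.
Total common minutes: 45.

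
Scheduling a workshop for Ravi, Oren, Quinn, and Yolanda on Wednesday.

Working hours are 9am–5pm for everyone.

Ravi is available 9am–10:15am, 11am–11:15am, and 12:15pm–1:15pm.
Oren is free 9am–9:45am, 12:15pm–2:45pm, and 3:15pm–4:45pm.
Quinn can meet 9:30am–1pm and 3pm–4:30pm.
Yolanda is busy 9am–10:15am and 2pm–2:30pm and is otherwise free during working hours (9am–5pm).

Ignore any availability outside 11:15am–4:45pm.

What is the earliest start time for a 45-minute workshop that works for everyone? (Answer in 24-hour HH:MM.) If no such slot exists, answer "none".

12:15

Yolanda free within 09:00–17:00: 10:15–14:00, 14:30–17:00.
Ravi ∩ Oren: 09:00–09:45, 12:15–13:15.
Ravi ∩ Oren ∩ Quinn: 09:30–09:45, 12:15–13:00.
Ravi ∩ Oren ∩ Quinn ∩ Yolanda: 12:15–13:00.
Restricted to 11:15–16:45: 12:15–13:00.
Windows ≥ 45 min: 12:15–13:00.
Earliest such window starts at 12:15.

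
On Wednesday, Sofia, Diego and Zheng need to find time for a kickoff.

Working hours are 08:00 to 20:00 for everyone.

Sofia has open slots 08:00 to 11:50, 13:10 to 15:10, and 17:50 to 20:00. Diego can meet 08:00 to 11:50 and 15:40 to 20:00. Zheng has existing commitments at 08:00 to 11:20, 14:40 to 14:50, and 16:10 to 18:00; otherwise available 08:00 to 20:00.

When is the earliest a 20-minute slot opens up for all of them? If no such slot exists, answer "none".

11:20

Zheng free within 08:00–20:00: 11:20–14:40, 14:50–16:10, 18:00–20:00.
Sofia ∩ Diego: 08:00–11:50, 17:50–20:00.
Sofia ∩ Diego ∩ Zheng: 11:20–11:50, 18:00–20:00.
Windows ≥ 20 min: 11:20–11:50, 18:00–20:00.
Earliest such window starts at 11:20.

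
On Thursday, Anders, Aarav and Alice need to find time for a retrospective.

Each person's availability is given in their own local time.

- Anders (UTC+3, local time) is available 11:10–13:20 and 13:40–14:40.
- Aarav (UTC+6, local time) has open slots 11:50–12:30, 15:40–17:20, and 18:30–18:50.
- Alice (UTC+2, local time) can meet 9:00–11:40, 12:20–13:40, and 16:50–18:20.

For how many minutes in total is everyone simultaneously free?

40 minutes

Anders → UTC: 08:10–10:20, 10:40–11:40.
Aarav → UTC: 05:50–06:30, 09:40–11:20, 12:30–12:50.
Alice → UTC: 07:00–09:40, 10:20–11:40, 14:50–16:20.
Anders ∩ Aarav: 09:40–10:20, 10:40–11:20.
Anders ∩ Aarav ∩ Alice: 10:40–11:20.
Total common minutes: 40.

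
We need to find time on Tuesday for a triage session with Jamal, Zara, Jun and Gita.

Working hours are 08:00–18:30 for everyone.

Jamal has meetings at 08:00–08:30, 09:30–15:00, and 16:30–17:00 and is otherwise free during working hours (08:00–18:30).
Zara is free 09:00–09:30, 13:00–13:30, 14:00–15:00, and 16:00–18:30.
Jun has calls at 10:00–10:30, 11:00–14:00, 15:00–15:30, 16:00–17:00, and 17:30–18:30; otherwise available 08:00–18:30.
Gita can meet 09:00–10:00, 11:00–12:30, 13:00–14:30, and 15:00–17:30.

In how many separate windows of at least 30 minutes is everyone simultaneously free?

2

Jamal free within 08:00–18:30: 08:30–09:30, 15:00–16:30, 17:00–18:30.
Jun free within 08:00–18:30: 08:00–10:00, 10:30–11:00, 14:00–15:00, 15:30–16:00, 17:00–17:30.
Jamal ∩ Zara: 09:00–09:30, 16:00–16:30, 17:00–18:30.
Jamal ∩ Zara ∩ Jun: 09:00–09:30, 17:00–17:30.
Jamal ∩ Zara ∩ Jun ∩ Gita: 09:00–09:30, 17:00–17:30.
Windows ≥ 30 min: 09:00–09:30, 17:00–17:30.
That's 2 windows.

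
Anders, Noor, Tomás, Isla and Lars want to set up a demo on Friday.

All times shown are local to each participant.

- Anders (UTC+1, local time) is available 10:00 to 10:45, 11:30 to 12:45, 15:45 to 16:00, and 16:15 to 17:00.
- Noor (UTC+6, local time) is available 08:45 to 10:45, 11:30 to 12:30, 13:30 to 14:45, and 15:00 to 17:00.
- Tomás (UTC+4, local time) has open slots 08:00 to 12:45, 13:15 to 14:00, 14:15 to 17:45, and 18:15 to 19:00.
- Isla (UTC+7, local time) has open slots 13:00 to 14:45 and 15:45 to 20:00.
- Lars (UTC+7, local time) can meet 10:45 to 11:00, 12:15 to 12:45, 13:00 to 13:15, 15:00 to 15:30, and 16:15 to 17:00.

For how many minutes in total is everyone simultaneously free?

30 minutes

Anders → UTC: 09:00–09:45, 10:30–11:45, 14:45–15:00, 15:15–16:00.
Noor → UTC: 02:45–04:45, 05:30–06:30, 07:30–08:45, 09:00–11:00.
Tomás → UTC: 04:00–08:45, 09:15–10:00, 10:15–13:45, 14:15–15:00.
Isla → UTC: 06:00–07:45, 08:45–13:00.
Lars → UTC: 03:45–04:00, 05:15–05:45, 06:00–06:15, 08:00–08:30, 09:15–10:00.
Anders ∩ Noor: 09:00–09:45, 10:30–11:00.
Anders ∩ Noor ∩ Tomás: 09:15–09:45, 10:30–11:00.
Anders ∩ Noor ∩ Tomás ∩ Isla: 09:15–09:45, 10:30–11:00.
Anders ∩ Noor ∩ Tomás ∩ Isla ∩ Lars: 09:15–09:45.
Total common minutes: 30.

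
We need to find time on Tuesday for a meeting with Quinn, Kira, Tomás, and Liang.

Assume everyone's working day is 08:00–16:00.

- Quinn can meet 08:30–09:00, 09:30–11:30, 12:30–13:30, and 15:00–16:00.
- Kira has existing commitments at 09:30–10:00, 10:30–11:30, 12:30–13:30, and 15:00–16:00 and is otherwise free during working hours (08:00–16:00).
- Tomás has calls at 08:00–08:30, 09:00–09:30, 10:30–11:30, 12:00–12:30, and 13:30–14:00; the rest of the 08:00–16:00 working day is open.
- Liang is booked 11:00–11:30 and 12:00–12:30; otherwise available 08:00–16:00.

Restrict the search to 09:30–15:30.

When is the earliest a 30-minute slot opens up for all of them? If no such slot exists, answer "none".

Kira free within 08:00–16:00: 08:00–09:30, 10:00–10:30, 11:30–12:30, 13:30–15:00.
Tomás free within 08:00–16:00: 08:30–09:00, 09:30–10:30, 11:30–12:00, 12:30–13:30, 14:00–16:00.
Liang free within 08:00–16:00: 08:00–11:00, 11:30–12:00, 12:30–16:00.
Quinn ∩ Kira: 08:30–09:00, 10:00–10:30.
Quinn ∩ Kira ∩ Tomás: 08:30–09:00, 10:00–10:30.
Quinn ∩ Kira ∩ Tomás ∩ Liang: 08:30–09:00, 10:00–10:30.
Restricted to 09:30–15:30: 10:00–10:30.
Windows ≥ 30 min: 10:00–10:30.
Earliest such window starts at 10:00.

10:00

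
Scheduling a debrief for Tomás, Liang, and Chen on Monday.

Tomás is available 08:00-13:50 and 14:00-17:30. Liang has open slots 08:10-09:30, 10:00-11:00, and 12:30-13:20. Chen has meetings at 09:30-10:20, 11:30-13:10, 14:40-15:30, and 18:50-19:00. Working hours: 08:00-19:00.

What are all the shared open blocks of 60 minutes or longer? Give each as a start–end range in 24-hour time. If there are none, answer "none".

Chen free within 08:00–19:00: 08:00–09:30, 10:20–11:30, 13:10–14:40, 15:30–18:50.
Tomás ∩ Liang: 08:10–09:30, 10:00–11:00, 12:30–13:20.
Tomás ∩ Liang ∩ Chen: 08:10–09:30, 10:20–11:00, 13:10–13:20.
Windows ≥ 60 min: 08:10–09:30.

08:10–09:30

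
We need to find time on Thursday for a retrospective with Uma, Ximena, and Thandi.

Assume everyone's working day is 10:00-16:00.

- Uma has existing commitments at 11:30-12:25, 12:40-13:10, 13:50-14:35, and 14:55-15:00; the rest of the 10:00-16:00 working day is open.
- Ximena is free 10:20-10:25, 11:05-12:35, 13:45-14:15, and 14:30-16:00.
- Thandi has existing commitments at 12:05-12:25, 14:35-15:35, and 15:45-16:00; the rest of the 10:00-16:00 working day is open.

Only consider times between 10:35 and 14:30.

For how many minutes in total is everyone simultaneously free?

Uma free within 10:00–16:00: 10:00–11:30, 12:25–12:40, 13:10–13:50, 14:35–14:55, 15:00–16:00.
Thandi free within 10:00–16:00: 10:00–12:05, 12:25–14:35, 15:35–15:45.
Uma ∩ Ximena: 10:20–10:25, 11:05–11:30, 12:25–12:35, 13:45–13:50, 14:35–14:55, 15:00–16:00.
Uma ∩ Ximena ∩ Thandi: 10:20–10:25, 11:05–11:30, 12:25–12:35, 13:45–13:50, 15:35–15:45.
Restricted to 10:35–14:30: 11:05–11:30, 12:25–12:35, 13:45–13:50.
Total common minutes: 25 + 10 + 5 = 40.

40 minutes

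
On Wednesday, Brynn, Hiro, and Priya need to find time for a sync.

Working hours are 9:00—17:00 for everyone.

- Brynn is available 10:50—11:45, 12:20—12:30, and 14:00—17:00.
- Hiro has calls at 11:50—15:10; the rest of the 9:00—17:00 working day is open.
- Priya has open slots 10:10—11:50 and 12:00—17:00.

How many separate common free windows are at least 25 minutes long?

2

Hiro free within 09:00–17:00: 09:00–11:50, 15:10–17:00.
Brynn ∩ Hiro: 10:50–11:45, 15:10–17:00.
Brynn ∩ Hiro ∩ Priya: 10:50–11:45, 15:10–17:00.
Windows ≥ 25 min: 10:50–11:45, 15:10–17:00.
That's 2 windows.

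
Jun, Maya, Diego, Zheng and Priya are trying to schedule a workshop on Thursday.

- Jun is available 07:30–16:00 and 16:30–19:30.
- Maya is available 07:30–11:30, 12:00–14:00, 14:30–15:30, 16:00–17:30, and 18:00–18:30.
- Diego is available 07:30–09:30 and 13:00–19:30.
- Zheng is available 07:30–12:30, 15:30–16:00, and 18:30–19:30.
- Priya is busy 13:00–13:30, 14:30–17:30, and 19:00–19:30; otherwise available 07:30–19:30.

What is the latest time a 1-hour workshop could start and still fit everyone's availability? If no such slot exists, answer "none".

08:30

Priya free within 07:30–19:30: 07:30–13:00, 13:30–14:30, 17:30–19:00.
Jun ∩ Maya: 07:30–11:30, 12:00–14:00, 14:30–15:30, 16:30–17:30, 18:00–18:30.
Jun ∩ Maya ∩ Diego: 07:30–09:30, 13:00–14:00, 14:30–15:30, 16:30–17:30, 18:00–18:30.
Jun ∩ Maya ∩ Diego ∩ Zheng: 07:30–09:30.
Jun ∩ Maya ∩ Diego ∩ Zheng ∩ Priya: 07:30–09:30.
Windows ≥ 60 min: 07:30–09:30.
Latest start in the last window 07:30–09:30 is 09:30 − 60 min = 08:30.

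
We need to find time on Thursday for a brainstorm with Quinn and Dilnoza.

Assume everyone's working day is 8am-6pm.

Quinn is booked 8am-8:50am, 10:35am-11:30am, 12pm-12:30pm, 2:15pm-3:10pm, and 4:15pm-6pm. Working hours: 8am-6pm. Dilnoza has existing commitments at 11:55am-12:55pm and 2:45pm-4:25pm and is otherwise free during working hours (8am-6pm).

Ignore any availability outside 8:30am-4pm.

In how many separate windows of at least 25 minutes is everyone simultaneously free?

3

Quinn free within 08:00–18:00: 08:50–10:35, 11:30–12:00, 12:30–14:15, 15:10–16:15.
Dilnoza free within 08:00–18:00: 08:00–11:55, 12:55–14:45, 16:25–18:00.
Quinn ∩ Dilnoza: 08:50–10:35, 11:30–11:55, 12:55–14:15.
Restricted to 08:30–16:00: 08:50–10:35, 11:30–11:55, 12:55–14:15.
Windows ≥ 25 min: 08:50–10:35, 11:30–11:55, 12:55–14:15.
That's 3 windows.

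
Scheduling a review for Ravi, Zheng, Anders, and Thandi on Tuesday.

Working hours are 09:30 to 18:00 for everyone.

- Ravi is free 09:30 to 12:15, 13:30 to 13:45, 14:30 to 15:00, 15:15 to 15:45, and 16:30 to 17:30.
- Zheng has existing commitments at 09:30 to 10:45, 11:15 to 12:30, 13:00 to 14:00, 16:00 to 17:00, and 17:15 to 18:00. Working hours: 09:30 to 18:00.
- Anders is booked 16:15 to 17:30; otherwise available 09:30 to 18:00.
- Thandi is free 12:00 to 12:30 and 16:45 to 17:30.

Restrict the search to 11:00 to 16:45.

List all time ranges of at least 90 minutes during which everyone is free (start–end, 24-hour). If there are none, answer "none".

none

Zheng free within 09:30–18:00: 10:45–11:15, 12:30–13:00, 14:00–16:00, 17:00–17:15.
Anders free within 09:30–18:00: 09:30–16:15, 17:30–18:00.
Ravi ∩ Zheng: 10:45–11:15, 14:30–15:00, 15:15–15:45, 17:00–17:15.
Ravi ∩ Zheng ∩ Anders: 10:45–11:15, 14:30–15:00, 15:15–15:45.
Ravi ∩ Zheng ∩ Anders ∩ Thandi: (none).
Restricted to 11:00–16:45: (none).
Windows ≥ 90 min: (none).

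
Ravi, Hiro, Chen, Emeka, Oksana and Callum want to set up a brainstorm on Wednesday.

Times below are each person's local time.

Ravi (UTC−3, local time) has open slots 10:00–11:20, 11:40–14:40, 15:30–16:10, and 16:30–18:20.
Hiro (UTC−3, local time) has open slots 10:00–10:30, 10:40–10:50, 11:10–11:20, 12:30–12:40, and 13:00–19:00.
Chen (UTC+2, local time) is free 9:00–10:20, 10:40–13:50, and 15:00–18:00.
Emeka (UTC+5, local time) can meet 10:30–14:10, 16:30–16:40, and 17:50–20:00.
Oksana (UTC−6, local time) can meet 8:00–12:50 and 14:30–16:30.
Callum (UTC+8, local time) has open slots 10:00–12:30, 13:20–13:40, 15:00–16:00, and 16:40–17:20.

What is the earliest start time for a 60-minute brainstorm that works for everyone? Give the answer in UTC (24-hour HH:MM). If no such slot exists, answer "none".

none

Ravi → UTC: 13:00–14:20, 14:40–17:40, 18:30–19:10, 19:30–21:20.
Hiro → UTC: 13:00–13:30, 13:40–13:50, 14:10–14:20, 15:30–15:40, 16:00–22:00.
Chen → UTC: 07:00–08:20, 08:40–11:50, 13:00–16:00.
Emeka → UTC: 05:30–09:10, 11:30–11:40, 12:50–15:00.
Oksana → UTC: 14:00–18:50, 20:30–22:30.
Callum → UTC: 02:00–04:30, 05:20–05:40, 07:00–08:00, 08:40–09:20.
Ravi ∩ Hiro: 13:00–13:30, 13:40–13:50, 14:10–14:20, 15:30–15:40, 16:00–17:40, 18:30–19:10, 19:30–21:20.
Ravi ∩ Hiro ∩ Chen: 13:00–13:30, 13:40–13:50, 14:10–14:20, 15:30–15:40.
Ravi ∩ Hiro ∩ Chen ∩ Emeka: 13:00–13:30, 13:40–13:50, 14:10–14:20.
Ravi ∩ Hiro ∩ Chen ∩ Emeka ∩ Oksana: 14:10–14:20.
Ravi ∩ Hiro ∩ Chen ∩ Emeka ∩ Oksana ∩ Callum: (none).
Windows ≥ 60 min: (none).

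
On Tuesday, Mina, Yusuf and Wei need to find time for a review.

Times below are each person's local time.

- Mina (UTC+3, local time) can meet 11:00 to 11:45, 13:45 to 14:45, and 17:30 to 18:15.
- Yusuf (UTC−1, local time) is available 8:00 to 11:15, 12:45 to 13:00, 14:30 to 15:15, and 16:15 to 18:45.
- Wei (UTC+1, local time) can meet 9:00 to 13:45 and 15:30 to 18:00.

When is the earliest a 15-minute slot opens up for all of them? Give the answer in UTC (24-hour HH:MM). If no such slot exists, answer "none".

10:45

Mina → UTC: 08:00–08:45, 10:45–11:45, 14:30–15:15.
Yusuf → UTC: 09:00–12:15, 13:45–14:00, 15:30–16:15, 17:15–19:45.
Wei → UTC: 08:00–12:45, 14:30–17:00.
Mina ∩ Yusuf: 10:45–11:45.
Mina ∩ Yusuf ∩ Wei: 10:45–11:45.
Windows ≥ 15 min: 10:45–11:45.
Earliest such window starts at 10:45.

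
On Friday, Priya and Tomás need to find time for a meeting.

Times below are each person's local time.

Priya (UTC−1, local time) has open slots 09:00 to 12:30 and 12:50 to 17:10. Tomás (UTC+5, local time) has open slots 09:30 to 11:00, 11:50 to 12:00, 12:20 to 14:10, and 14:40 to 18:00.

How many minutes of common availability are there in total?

180 minutes

Priya → UTC: 10:00–13:30, 13:50–18:10.
Tomás → UTC: 04:30–06:00, 06:50–07:00, 07:20–09:10, 09:40–13:00.
Priya ∩ Tomás: 10:00–13:00.
Total common minutes: 180.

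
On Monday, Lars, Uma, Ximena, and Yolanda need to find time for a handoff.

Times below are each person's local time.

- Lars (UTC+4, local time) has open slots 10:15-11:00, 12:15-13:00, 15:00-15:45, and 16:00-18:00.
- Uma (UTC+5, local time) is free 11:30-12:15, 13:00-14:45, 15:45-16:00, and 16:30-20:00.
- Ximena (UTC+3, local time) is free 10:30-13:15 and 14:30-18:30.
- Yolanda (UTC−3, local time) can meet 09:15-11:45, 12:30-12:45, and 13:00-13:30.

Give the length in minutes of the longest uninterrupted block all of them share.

Lars → UTC: 06:15–07:00, 08:15–09:00, 11:00–11:45, 12:00–14:00.
Uma → UTC: 06:30–07:15, 08:00–09:45, 10:45–11:00, 11:30–15:00.
Ximena → UTC: 07:30–10:15, 11:30–15:30.
Yolanda → UTC: 12:15–14:45, 15:30–15:45, 16:00–16:30.
Lars ∩ Uma: 06:30–07:00, 08:15–09:00, 11:30–11:45, 12:00–14:00.
Lars ∩ Uma ∩ Ximena: 08:15–09:00, 11:30–11:45, 12:00–14:00.
Lars ∩ Uma ∩ Ximena ∩ Yolanda: 12:15–14:00.
Single common window of 105 minutes.

105 minutes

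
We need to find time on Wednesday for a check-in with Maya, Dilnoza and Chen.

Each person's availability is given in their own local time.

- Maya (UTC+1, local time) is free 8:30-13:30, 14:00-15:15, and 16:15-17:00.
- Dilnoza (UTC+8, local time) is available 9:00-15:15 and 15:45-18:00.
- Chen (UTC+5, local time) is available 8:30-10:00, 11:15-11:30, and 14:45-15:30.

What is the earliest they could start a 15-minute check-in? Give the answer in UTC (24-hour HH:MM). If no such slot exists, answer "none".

09:45

Maya → UTC: 07:30–12:30, 13:00–14:15, 15:15–16:00.
Dilnoza → UTC: 01:00–07:15, 07:45–10:00.
Chen → UTC: 03:30–05:00, 06:15–06:30, 09:45–10:30.
Maya ∩ Dilnoza: 07:45–10:00.
Maya ∩ Dilnoza ∩ Chen: 09:45–10:00.
Windows ≥ 15 min: 09:45–10:00.
Earliest such window starts at 09:45.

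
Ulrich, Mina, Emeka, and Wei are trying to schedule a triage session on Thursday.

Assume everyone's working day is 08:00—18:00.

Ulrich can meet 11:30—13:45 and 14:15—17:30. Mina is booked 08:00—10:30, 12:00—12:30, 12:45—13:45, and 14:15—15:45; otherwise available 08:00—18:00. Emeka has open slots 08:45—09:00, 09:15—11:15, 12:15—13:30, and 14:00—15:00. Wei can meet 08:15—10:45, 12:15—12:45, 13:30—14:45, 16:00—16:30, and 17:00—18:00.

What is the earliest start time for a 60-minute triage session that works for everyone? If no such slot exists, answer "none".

Mina free within 08:00–18:00: 10:30–12:00, 12:30–12:45, 13:45–14:15, 15:45–18:00.
Ulrich ∩ Mina: 11:30–12:00, 12:30–12:45, 15:45–17:30.
Ulrich ∩ Mina ∩ Emeka: 12:30–12:45.
Ulrich ∩ Mina ∩ Emeka ∩ Wei: 12:30–12:45.
Windows ≥ 60 min: (none).

none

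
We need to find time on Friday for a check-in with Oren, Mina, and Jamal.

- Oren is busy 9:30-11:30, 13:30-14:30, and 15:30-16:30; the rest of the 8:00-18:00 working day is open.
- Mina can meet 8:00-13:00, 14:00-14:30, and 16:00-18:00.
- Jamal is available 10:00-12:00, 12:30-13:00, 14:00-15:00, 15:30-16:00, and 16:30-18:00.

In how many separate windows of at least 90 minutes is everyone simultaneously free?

Oren free within 08:00–18:00: 08:00–09:30, 11:30–13:30, 14:30–15:30, 16:30–18:00.
Oren ∩ Mina: 08:00–09:30, 11:30–13:00, 16:30–18:00.
Oren ∩ Mina ∩ Jamal: 11:30–12:00, 12:30–13:00, 16:30–18:00.
Windows ≥ 90 min: 16:30–18:00.
That's 1 window.

1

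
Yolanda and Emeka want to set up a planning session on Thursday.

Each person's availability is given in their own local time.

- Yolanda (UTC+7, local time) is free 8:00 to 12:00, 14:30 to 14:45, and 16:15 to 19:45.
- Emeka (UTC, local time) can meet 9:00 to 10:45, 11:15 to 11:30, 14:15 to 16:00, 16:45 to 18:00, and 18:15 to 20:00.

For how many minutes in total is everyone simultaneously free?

105 minutes

Yolanda → UTC: 01:00–05:00, 07:30–07:45, 09:15–12:45.
Emeka → UTC: 09:00–10:45, 11:15–11:30, 14:15–16:00, 16:45–18:00, 18:15–20:00.
Yolanda ∩ Emeka: 09:15–10:45, 11:15–11:30.
Total common minutes: 90 + 15 = 105.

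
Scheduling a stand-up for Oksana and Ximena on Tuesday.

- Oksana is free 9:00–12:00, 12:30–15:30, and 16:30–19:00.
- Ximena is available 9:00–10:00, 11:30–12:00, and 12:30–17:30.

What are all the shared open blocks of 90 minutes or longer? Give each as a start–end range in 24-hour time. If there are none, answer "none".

12:30–15:30

Oksana ∩ Ximena: 09:00–10:00, 11:30–12:00, 12:30–15:30, 16:30–17:30.
Windows ≥ 90 min: 12:30–15:30.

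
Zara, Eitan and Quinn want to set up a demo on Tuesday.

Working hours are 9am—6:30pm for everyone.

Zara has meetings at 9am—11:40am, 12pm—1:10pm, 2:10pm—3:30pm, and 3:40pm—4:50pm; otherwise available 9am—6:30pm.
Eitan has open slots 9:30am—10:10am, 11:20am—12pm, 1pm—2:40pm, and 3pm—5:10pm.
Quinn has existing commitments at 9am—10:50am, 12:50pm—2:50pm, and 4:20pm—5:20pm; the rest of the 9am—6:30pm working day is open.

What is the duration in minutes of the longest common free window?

20 minutes

Zara free within 09:00–18:30: 11:40–12:00, 13:10–14:10, 15:30–15:40, 16:50–18:30.
Quinn free within 09:00–18:30: 10:50–12:50, 14:50–16:20, 17:20–18:30.
Zara ∩ Eitan: 11:40–12:00, 13:10–14:10, 15:30–15:40, 16:50–17:10.
Zara ∩ Eitan ∩ Quinn: 11:40–12:00, 15:30–15:40.
Common window lengths: 20, 10 min; longest is 20.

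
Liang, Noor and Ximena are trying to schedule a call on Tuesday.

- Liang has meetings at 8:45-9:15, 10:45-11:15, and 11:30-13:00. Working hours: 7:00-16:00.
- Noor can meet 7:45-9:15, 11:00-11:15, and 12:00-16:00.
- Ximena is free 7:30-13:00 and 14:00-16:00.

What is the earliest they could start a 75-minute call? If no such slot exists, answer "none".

14:00

Liang free within 07:00–16:00: 07:00–08:45, 09:15–10:45, 11:15–11:30, 13:00–16:00.
Liang ∩ Noor: 07:45–08:45, 13:00–16:00.
Liang ∩ Noor ∩ Ximena: 07:45–08:45, 14:00–16:00.
Windows ≥ 75 min: 14:00–16:00.
Earliest such window starts at 14:00.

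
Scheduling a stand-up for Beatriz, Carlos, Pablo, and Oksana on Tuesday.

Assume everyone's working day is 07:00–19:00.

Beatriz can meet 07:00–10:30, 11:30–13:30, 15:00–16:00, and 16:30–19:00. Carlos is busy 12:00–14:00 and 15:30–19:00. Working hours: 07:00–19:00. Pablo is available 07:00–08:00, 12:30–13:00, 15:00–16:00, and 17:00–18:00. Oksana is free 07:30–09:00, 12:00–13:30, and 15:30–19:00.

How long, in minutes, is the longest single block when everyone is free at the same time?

30 minutes

Carlos free within 07:00–19:00: 07:00–12:00, 14:00–15:30.
Beatriz ∩ Carlos: 07:00–10:30, 11:30–12:00, 15:00–15:30.
Beatriz ∩ Carlos ∩ Pablo: 07:00–08:00, 15:00–15:30.
Beatriz ∩ Carlos ∩ Pablo ∩ Oksana: 07:30–08:00.
Single common window of 30 minutes.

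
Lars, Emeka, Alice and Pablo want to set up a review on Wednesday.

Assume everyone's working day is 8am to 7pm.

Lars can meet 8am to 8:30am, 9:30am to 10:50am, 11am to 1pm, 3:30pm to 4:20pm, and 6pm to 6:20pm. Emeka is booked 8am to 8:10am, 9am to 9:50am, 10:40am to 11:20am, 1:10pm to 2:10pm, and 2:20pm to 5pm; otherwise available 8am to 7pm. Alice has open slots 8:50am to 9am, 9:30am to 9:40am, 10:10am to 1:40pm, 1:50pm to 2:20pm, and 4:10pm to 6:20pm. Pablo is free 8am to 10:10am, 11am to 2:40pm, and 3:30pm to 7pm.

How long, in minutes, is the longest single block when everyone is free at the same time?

100 minutes

Emeka free within 08:00–19:00: 08:10–09:00, 09:50–10:40, 11:20–13:10, 14:10–14:20, 17:00–19:00.
Lars ∩ Emeka: 08:10–08:30, 09:50–10:40, 11:20–13:00, 18:00–18:20.
Lars ∩ Emeka ∩ Alice: 10:10–10:40, 11:20–13:00, 18:00–18:20.
Lars ∩ Emeka ∩ Alice ∩ Pablo: 11:20–13:00, 18:00–18:20.
Common window lengths: 100, 20 min; longest is 100.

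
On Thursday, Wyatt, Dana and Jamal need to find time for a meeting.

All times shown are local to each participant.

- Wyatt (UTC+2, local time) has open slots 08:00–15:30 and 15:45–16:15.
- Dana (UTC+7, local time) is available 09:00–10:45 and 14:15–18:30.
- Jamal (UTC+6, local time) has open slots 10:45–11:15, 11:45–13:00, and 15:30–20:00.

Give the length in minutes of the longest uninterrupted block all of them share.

120 minutes

Wyatt → UTC: 06:00–13:30, 13:45–14:15.
Dana → UTC: 02:00–03:45, 07:15–11:30.
Jamal → UTC: 04:45–05:15, 05:45–07:00, 09:30–14:00.
Wyatt ∩ Dana: 07:15–11:30.
Wyatt ∩ Dana ∩ Jamal: 09:30–11:30.
Single common window of 120 minutes.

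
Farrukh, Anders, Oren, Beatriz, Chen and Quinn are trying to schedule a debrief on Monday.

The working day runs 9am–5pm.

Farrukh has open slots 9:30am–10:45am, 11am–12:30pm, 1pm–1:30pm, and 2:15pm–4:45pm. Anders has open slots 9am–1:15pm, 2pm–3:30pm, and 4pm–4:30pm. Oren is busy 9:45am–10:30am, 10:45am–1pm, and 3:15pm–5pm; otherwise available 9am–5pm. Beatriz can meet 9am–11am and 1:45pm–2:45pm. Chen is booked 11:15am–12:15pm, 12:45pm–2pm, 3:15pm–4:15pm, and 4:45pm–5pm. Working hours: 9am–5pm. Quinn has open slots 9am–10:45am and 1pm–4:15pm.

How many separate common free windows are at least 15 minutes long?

Oren free within 09:00–17:00: 09:00–09:45, 10:30–10:45, 13:00–15:15.
Chen free within 09:00–17:00: 09:00–11:15, 12:15–12:45, 14:00–15:15, 16:15–16:45.
Farrukh ∩ Anders: 09:30–10:45, 11:00–12:30, 13:00–13:15, 14:15–15:30, 16:00–16:30.
Farrukh ∩ Anders ∩ Oren: 09:30–09:45, 10:30–10:45, 13:00–13:15, 14:15–15:15.
Farrukh ∩ Anders ∩ Oren ∩ Beatriz: 09:30–09:45, 10:30–10:45, 14:15–14:45.
Farrukh ∩ Anders ∩ Oren ∩ Beatriz ∩ Chen: 09:30–09:45, 10:30–10:45, 14:15–14:45.
Farrukh ∩ Anders ∩ Oren ∩ Beatriz ∩ Chen ∩ Quinn: 09:30–09:45, 10:30–10:45, 14:15–14:45.
Windows ≥ 15 min: 09:30–09:45, 10:30–10:45, 14:15–14:45.
That's 3 windows.

3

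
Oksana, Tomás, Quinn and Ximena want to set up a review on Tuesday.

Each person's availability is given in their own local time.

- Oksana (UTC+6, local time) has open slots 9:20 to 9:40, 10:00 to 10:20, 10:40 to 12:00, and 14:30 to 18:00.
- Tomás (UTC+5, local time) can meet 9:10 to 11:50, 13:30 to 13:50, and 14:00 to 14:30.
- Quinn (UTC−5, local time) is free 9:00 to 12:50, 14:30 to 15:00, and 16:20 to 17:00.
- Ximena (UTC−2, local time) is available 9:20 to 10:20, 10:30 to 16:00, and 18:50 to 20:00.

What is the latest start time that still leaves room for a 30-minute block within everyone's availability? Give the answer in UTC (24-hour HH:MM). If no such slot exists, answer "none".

Oksana → UTC: 03:20–03:40, 04:00–04:20, 04:40–06:00, 08:30–12:00.
Tomás → UTC: 04:10–06:50, 08:30–08:50, 09:00–09:30.
Quinn → UTC: 14:00–17:50, 19:30–20:00, 21:20–22:00.
Ximena → UTC: 11:20–12:20, 12:30–18:00, 20:50–22:00.
Oksana ∩ Tomás: 04:10–04:20, 04:40–06:00, 08:30–08:50, 09:00–09:30.
Oksana ∩ Tomás ∩ Quinn: (none).
Oksana ∩ Tomás ∩ Quinn ∩ Ximena: (none).
Windows ≥ 30 min: (none).

none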